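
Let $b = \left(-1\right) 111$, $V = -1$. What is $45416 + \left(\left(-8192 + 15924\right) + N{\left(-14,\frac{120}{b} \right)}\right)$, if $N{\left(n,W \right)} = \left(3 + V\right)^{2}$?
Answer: $53152$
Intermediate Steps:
$b = -111$
$N{\left(n,W \right)} = 4$ ($N{\left(n,W \right)} = \left(3 - 1\right)^{2} = 2^{2} = 4$)
$45416 + \left(\left(-8192 + 15924\right) + N{\left(-14,\frac{120}{b} \right)}\right) = 45416 + \left(\left(-8192 + 15924\right) + 4\right) = 45416 + \left(7732 + 4\right) = 45416 + 7736 = 53152$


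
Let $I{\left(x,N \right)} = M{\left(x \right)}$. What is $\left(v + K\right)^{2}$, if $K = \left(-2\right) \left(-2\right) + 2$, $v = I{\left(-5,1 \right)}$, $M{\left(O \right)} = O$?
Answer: $1$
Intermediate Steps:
$I{\left(x,N \right)} = x$
$v = -5$
$K = 6$ ($K = 4 + 2 = 6$)
$\left(v + K\right)^{2} = \left(-5 + 6\right)^{2} = 1^{2} = 1$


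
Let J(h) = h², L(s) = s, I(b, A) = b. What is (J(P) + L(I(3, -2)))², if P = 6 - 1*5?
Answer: 16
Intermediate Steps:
P = 1 (P = 6 - 5 = 1)
(J(P) + L(I(3, -2)))² = (1² + 3)² = (1 + 3)² = 4² = 16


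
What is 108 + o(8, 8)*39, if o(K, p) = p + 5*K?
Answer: 1980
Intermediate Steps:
108 + o(8, 8)*39 = 108 + (8 + 5*8)*39 = 108 + (8 + 40)*39 = 108 + 48*39 = 108 + 1872 = 1980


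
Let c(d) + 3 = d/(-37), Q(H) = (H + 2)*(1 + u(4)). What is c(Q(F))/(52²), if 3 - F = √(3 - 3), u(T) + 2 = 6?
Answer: -17/12506 ≈ -0.0013593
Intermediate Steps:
u(T) = 4 (u(T) = -2 + 6 = 4)
F = 3 (F = 3 - √(3 - 3) = 3 - √0 = 3 - 1*0 = 3 + 0 = 3)
Q(H) = 10 + 5*H (Q(H) = (H + 2)*(1 + 4) = (2 + H)*5 = 10 + 5*H)
c(d) = -3 - d/37 (c(d) = -3 + d/(-37) = -3 + d*(-1/37) = -3 - d/37)
c(Q(F))/(52²) = (-3 - (10 + 5*3)/37)/(52²) = (-3 - (10 + 15)/37)/2704 = (-3 - 1/37*25)*(1/2704) = (-3 - 25/37)*(1/2704) = -136/37*1/2704 = -17/12506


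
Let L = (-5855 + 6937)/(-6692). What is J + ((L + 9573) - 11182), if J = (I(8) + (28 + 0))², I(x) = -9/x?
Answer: -94961735/107072 ≈ -886.90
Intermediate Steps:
L = -541/3346 (L = 1082*(-1/6692) = -541/3346 ≈ -0.16169)
J = 46225/64 (J = (-9/8 + (28 + 0))² = (-9*⅛ + 28)² = (-9/8 + 28)² = (215/8)² = 46225/64 ≈ 722.27)
J + ((L + 9573) - 11182) = 46225/64 + ((-541/3346 + 9573) - 11182) = 46225/64 + (32030717/3346 - 11182) = 46225/64 - 5384255/3346 = -94961735/107072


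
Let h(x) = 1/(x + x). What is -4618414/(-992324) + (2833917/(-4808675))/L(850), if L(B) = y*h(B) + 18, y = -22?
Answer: 6743093649153745/1459109876879846 ≈ 4.6214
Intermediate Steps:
h(x) = 1/(2*x)
L(B) = 18 - 11/B (L(B) = -11/B + 18 = 18 - 11/B)
-4618414/(-992324) + (2833917/(-4808675))/L(850) = -4618414/(-992324) + (2833917/(-4808675))/(18 - 11/850) = -4618414*(-1/992324) + (2833917*(-1/4808675))/(18 - 11*1/850) = 2309207/496162 - 2833917/(4808675*(18 - 11/850)) = 2309207/496162 - 2833917/(4808675*15289/850) = 2309207/496162 - 2833917/4808675*850/15289 = 2309207/496162 - 96353178/2940793283 = 6743093649153745/1459109876879846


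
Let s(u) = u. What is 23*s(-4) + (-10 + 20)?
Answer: -82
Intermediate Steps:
23*s(-4) + (-10 + 20) = 23*(-4) + (-10 + 20) = -92 + 10 = -82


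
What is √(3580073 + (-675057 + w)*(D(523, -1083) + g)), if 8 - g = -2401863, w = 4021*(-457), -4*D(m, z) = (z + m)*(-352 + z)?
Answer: I*√5530275006961 ≈ 2.3517e+6*I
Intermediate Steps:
D(m, z) = -(-352 + z)*(m + z)/4 (D(m, z) = -(z + m)*(-352 + z)/4 = -(m + z)*(-352 + z)/4 = -(-352 + z)*(m + z)/4)
w = -1837597
g = 2401871 (g = 8 - 1*(-2401863) = 8 + 2401863 = 2401871)
√(3580073 + (-675057 + w)*(D(523, -1083) + g)) = √(3580073 + (-675057 - 1837597)*((88*523 + 88*(-1083) - ¼*(-1083)² - ¼*523*(-1083)) + 2401871)) = √(3580073 - 2512654*((46024 - 95304 - ¼*1172889 + 566409/4) + 2401871)) = √(3580073 - 2512654*((46024 - 95304 - 1172889/4 + 566409/4) + 2401871)) = √(3580073 - 2512654*(-200900 + 2401871)) = √(3580073 - 2512654*2200971) = √(3580073 - 5530278587034) = √(-5530275006961) = I*√5530275006961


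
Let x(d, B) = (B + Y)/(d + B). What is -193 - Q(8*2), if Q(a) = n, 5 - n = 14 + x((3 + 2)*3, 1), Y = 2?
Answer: -2941/16 ≈ -183.81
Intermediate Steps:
x(d, B) = (2 + B)/(B + d) (x(d, B) = (B + 2)/(d + B) = (2 + B)/(B + d))
n = -147/16 (n = 5 - (14 + (2 + 1)/(1 + (3 + 2)*3)) = 5 - (14 + 3/(1 + 5*3)) = 5 - (14 + 3/(1 + 15)) = 5 - (14 + 3/16) = 5 - 1*227/16 = 5 - 227/16 = -147/16 ≈ -9.1875)
Q(a) = -147/16
-193 - Q(8*2) = -193 - 1*(-147/16) = -193 + 147/16 = -2941/16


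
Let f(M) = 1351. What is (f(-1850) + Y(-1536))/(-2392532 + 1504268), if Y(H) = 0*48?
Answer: -1351/888264 ≈ -0.0015209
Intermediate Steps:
Y(H) = 0
(f(-1850) + Y(-1536))/(-2392532 + 1504268) = (1351 + 0)/(-2392532 + 1504268) = 1351/(-888264) = 1351*(-1/888264) = -1351/888264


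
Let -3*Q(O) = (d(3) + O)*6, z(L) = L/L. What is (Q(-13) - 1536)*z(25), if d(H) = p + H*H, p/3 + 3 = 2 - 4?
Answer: -1498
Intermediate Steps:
p = -15 (p = -9 + 3*(2 - 4) = -9 + 3*(-2) = -9 - 6 = -15)
z(L) = 1
d(H) = -15 + H² (d(H) = -15 + H*H = -15 + H²)
Q(O) = 12 - 2*O (Q(O) = -((-15 + 3²) + O)*6/3 = -((-15 + 9) + O)*6/3 = -(-6 + O)*6/3 = -(-36 + 6*O)/3 = 12 - 2*O)
(Q(-13) - 1536)*z(25) = ((12 - 2*(-13)) - 1536)*1 = ((12 + 26) - 1536)*1 = (38 - 1536)*1 = -1498*1 = -1498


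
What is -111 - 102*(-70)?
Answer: 7029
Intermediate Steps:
-111 - 102*(-70) = -111 + 7140 = 7029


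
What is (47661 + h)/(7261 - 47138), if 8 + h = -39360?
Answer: -8293/39877 ≈ -0.20796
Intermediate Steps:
h = -39368 (h = -8 - 39360 = -39368)
(47661 + h)/(7261 - 47138) = (47661 - 39368)/(7261 - 47138) = 8293/(-39877) = 8293*(-1/39877) = -8293/39877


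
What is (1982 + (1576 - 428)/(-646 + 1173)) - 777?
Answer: 636183/527 ≈ 1207.2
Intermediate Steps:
(1982 + (1576 - 428)/(-646 + 1173)) - 777 = (1982 + 1148/527) - 777 = 1045662/527 - 777 = 636183/527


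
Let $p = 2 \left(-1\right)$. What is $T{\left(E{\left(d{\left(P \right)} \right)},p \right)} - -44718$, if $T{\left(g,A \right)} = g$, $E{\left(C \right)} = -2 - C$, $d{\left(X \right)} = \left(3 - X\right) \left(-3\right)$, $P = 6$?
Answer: $44707$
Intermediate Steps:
$p = -2$
$d{\left(X \right)} = -9 + 3 X$
$T{\left(E{\left(d{\left(P \right)} \right)},p \right)} - -44718 = \left(-2 - \left(-9 + 3 \cdot 6\right)\right) - -44718 = \left(-2 - \left(-9 + 18\right)\right) + 44718 = \left(-2 - 9\right) + 44718 = -11 + 44718 = 44707$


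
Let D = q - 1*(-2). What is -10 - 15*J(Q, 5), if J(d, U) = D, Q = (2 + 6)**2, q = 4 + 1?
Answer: -115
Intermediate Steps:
q = 5
Q = 64 (Q = 8**2 = 64)
D = 7 (D = 5 - 1*(-2) = 5 + 2 = 7)
J(d, U) = 7
-10 - 15*J(Q, 5) = -10 - 15*7 = -10 - 105 = -115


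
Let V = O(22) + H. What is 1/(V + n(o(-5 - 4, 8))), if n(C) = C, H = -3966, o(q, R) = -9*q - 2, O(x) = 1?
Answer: -1/3886 ≈ -0.00025733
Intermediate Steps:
o(q, R) = -2 - 9*q
V = -3965 (V = 1 - 3966 = -3965)
1/(V + n(o(-5 - 4, 8))) = 1/(-3965 + (-2 - 9*(-5 - 4))) = 1/(-3965 + (-2 - 9*(-9))) = 1/(-3965 + (-2 + 81)) = 1/(-3965 + 79) = 1/(-3886) = -1/3886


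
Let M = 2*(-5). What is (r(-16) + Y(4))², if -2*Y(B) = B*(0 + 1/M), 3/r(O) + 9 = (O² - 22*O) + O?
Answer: 357604/8497225 ≈ 0.042085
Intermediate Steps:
M = -10
r(O) = 3/(-9 + O² - 21*O) (r(O) = 3/(-9 + ((O² - 22*O) + O)) = 3/(-9 + (O² - 21*O)) = 3/(-9 + O² - 21*O))
Y(B) = B/20 (Y(B) = -B*(0 + 1/(-10))/2 = -B*(0 - ⅒)/2 = -B*(-1)/(2*10) = -(-1)*B/20 = B/20)
(r(-16) + Y(4))² = (3/(-9 + (-16)² - 21*(-16)) + (1/20)*4)² = (3/(-9 + 256 + 336) + ⅕)² = (3/583 + ⅕)² = (598/2915)² = 357604/8497225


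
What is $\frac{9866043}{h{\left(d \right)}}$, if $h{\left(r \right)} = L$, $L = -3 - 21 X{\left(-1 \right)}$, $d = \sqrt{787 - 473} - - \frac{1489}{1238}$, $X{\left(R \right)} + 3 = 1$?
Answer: $\frac{3288681}{13} \approx 2.5298 \cdot 10^{5}$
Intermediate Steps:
$X{\left(R \right)} = -2$ ($X{\left(R \right)} = -3 + 1 = -2$)
$d = \frac{1489}{1238} + \sqrt{314}$ ($d = \sqrt{314} - \left(-1489\right) \frac{1}{1238} = \sqrt{314} - - \frac{1489}{1238} = \sqrt{314} + \frac{1489}{1238} = \frac{1489}{1238} + \sqrt{314} \approx 18.923$)
$L = 39$ ($L = -3 - -42 = -3 + 42 = 39$)
$h{\left(r \right)} = 39$
$\frac{9866043}{h{\left(d \right)}} = \frac{9866043}{39} = 9866043 \cdot \frac{1}{39} = \frac{3288681}{13}$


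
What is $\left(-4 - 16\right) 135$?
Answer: $-2700$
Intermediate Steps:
$\left(-4 - 16\right) 135 = \left(-20\right) 135 = -2700$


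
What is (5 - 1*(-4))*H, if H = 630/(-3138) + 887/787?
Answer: 3431394/411601 ≈ 8.3367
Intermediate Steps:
H = 381266/411601 (H = 630*(-1/3138) + 887*(1/787) = -105/523 + 887/787 = 381266/411601 ≈ 0.92630)
(5 - 1*(-4))*H = (5 - 1*(-4))*(381266/411601) = (5 + 4)*(381266/411601) = 9*(381266/411601) = 3431394/411601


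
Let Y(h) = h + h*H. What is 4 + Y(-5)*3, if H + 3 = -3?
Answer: 79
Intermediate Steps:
H = -6 (H = -3 - 3 = -6)
Y(h) = -5*h (Y(h) = h + h*(-6) = h - 6*h = -5*h)
4 + Y(-5)*3 = 4 - 5*(-5)*3 = 4 + 25*3 = 4 + 75 = 79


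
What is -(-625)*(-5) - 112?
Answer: -3237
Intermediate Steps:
-(-625)*(-5) - 112 = -125*25 - 112 = -3125 - 112 = -3237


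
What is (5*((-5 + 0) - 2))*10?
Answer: -350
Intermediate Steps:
(5*((-5 + 0) - 2))*10 = (5*(-5 - 2))*10 = (5*(-7))*10 = -35*10 = -350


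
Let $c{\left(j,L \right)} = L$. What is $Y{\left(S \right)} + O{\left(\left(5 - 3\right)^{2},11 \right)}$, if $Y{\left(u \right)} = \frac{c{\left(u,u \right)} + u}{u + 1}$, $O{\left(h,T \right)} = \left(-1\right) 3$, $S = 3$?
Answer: $- \frac{3}{2} \approx -1.5$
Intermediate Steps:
$O{\left(h,T \right)} = -3$
$Y{\left(u \right)} = \frac{2 u}{1 + u}$ ($Y{\left(u \right)} = \frac{u + u}{u + 1} = \frac{2 u}{1 + u}$)
$Y{\left(S \right)} + O{\left(\left(5 - 3\right)^{2},11 \right)} = 2 \cdot 3 \frac{1}{1 + 3} - 3 = 2 \cdot 3 \cdot \frac{1}{4} - 3 = \frac{3}{2} - 3 = - \frac{3}{2}$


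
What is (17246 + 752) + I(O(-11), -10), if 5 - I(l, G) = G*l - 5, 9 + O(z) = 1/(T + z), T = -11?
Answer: 197093/11 ≈ 17918.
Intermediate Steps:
O(z) = -9 + 1/(-11 + z)
I(l, G) = 10 - G*l (I(l, G) = 5 - (G*l - 5) = 5 - (-5 + G*l) = 5 + (5 - G*l) = 10 - G*l)
(17246 + 752) + I(O(-11), -10) = (17246 + 752) + (10 - 1*(-10)*(100 - 9*(-11))/(-11 - 11)) = 17998 + (10 - 1*(-10)*(100 + 99)/(-22)) = 17998 + (10 - 1*(-10)*(-1/22*199)) = 17998 + (10 - 1*(-10)*(-199/22)) = 17998 + (10 - 995/11) = 17998 - 885/11 = 197093/11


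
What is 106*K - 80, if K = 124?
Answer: 13064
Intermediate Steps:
106*K - 80 = 106*124 - 80 = 13144 - 80 = 13064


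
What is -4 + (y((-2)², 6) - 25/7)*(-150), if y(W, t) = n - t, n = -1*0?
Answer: 10022/7 ≈ 1431.7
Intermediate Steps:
n = 0
y(W, t) = -t (y(W, t) = 0 - t = -t)
-4 + (y((-2)², 6) - 25/7)*(-150) = -4 + (-1*6 - 25/7)*(-150) = -4 + (-6 - 25/7)*(-150) = -4 - 67/7*(-150) = -4 + 10050/7 = 10022/7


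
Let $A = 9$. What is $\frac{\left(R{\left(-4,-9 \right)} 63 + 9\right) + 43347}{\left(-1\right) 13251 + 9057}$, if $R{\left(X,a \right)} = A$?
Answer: $- \frac{14641}{1398} \approx -10.473$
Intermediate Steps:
$R{\left(X,a \right)} = 9$
$\frac{\left(R{\left(-4,-9 \right)} 63 + 9\right) + 43347}{\left(-1\right) 13251 + 9057} = \frac{\left(9 \cdot 63 + 9\right) + 43347}{\left(-1\right) 13251 + 9057} = \frac{\left(567 + 9\right) + 43347}{-13251 + 9057} = \frac{576 + 43347}{-4194} = 43923 \left(- \frac{1}{4194}\right) = - \frac{14641}{1398}$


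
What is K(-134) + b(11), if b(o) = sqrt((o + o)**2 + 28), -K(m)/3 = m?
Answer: 402 + 16*sqrt(2) ≈ 424.63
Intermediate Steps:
K(m) = -3*m
b(o) = sqrt(28 + 4*o**2) (b(o) = sqrt((2*o)**2 + 28) = sqrt(4*o**2 + 28) = sqrt(28 + 4*o**2))
K(-134) + b(11) = -3*(-134) + 2*sqrt(7 + 11**2) = 402 + 2*sqrt(7 + 121) = 402 + 2*sqrt(128) = 402 + 2*(8*sqrt(2)) = 402 + 16*sqrt(2)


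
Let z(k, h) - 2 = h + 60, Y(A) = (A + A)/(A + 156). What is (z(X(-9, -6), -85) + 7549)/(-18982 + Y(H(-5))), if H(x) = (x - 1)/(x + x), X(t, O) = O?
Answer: -982143/2477150 ≈ -0.39648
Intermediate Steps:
H(x) = (-1 + x)/(2*x) (H(x) = (-1 + x)/((2*x)) = (-1 + x)*(1/(2*x)) = (-1 + x)/(2*x))
Y(A) = 2*A/(156 + A) (Y(A) = (2*A)/(156 + A) = 2*A/(156 + A))
z(k, h) = 62 + h (z(k, h) = 2 + (h + 60) = 2 + (60 + h) = 62 + h)
(z(X(-9, -6), -85) + 7549)/(-18982 + Y(H(-5))) = ((62 - 85) + 7549)/(-18982 + 2*((1/2)*(-1 - 5)/(-5))/(156 + (1/2)*(-1 - 5)/(-5))) = (-23 + 7549)/(-18982 + 2*((1/2)*(-1/5)*(-6))/(156 + (1/2)*(-1/5)*(-6))) = 7526/(-18982 + 2*(3/5)/(156 + 3/5)) = 7526/(-18982 + 2*(3/5)/(783/5)) = 7526/(-18982 + 2*(3/5)*(5/783)) = 7526/(-18982 + 2/261) = 7526/(-4954300/261) = 7526*(-261/4954300) = -982143/2477150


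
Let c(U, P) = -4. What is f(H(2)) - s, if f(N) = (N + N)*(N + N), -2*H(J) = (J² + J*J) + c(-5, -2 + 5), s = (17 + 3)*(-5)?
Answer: 116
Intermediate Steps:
s = -100 (s = 20*(-5) = -100)
H(J) = 2 - J² (H(J) = -((J² + J*J) - 4)/2 = -((J² + J²) - 4)/2 = -(2*J² - 4)/2 = -(-4 + 2*J²)/2 = 2 - J²)
f(N) = 4*N² (f(N) = (2*N)*(2*N) = 4*N²)
f(H(2)) - s = 4*(2 - 1*2²)² - 1*(-100) = 4*(2 - 1*4)² + 100 = 4*(2 - 4)² + 100 = 4*(-2)² + 100 = 4*4 + 100 = 16 + 100 = 116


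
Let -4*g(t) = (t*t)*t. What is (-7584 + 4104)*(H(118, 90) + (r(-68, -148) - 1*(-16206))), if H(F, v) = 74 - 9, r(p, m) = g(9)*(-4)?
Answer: -59160000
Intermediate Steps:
g(t) = -t³/4 (g(t) = -t*t*t/4 = -t²*t/4 = -t³/4)
r(p, m) = 729 (r(p, m) = -¼*9³*(-4) = -¼*729*(-4) = -729/4*(-4) = 729)
H(F, v) = 65
(-7584 + 4104)*(H(118, 90) + (r(-68, -148) - 1*(-16206))) = (-7584 + 4104)*(65 + (729 - 1*(-16206))) = -3480*(65 + (729 + 16206)) = -3480*(65 + 16935) = -3480*17000 = -59160000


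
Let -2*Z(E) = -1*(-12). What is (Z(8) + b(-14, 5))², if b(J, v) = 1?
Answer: 25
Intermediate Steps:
Z(E) = -6 (Z(E) = -(-1)*(-12)/2 = -½*12 = -6)
(Z(8) + b(-14, 5))² = (-6 + 1)² = (-5)² = 25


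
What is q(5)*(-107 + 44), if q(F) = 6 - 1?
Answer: -315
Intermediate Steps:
q(F) = 5
q(5)*(-107 + 44) = 5*(-107 + 44) = 5*(-63) = -315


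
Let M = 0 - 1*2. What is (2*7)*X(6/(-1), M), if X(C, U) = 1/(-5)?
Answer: -14/5 ≈ -2.8000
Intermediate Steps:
M = -2 (M = 0 - 2 = -2)
X(C, U) = -1/5
(2*7)*X(6/(-1), M) = (2*7)*(-1/5) = 14*(-1/5) = -14/5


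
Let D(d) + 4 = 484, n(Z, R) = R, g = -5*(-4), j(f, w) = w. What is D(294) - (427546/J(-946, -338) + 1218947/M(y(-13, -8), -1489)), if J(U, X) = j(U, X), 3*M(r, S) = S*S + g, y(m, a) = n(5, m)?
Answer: 217733784928/124898943 ≈ 1743.3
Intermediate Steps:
g = 20
y(m, a) = m
M(r, S) = 20/3 + S**2/3 (M(r, S) = (S*S + 20)/3 = (S**2 + 20)/3 = (20 + S**2)/3 = 20/3 + S**2/3)
J(U, X) = X
D(d) = 480 (D(d) = -4 + 484 = 480)
D(294) - (427546/J(-946, -338) + 1218947/M(y(-13, -8), -1489)) = 480 - (427546/(-338) + 1218947/(20/3 + (1/3)*(-1489)**2)) = 480 - (427546*(-1/338) + 1218947/(20/3 + (1/3)*2217121)) = 480 - (-213773/169 + 1218947/(20/3 + 2217121/3)) = 480 - (-213773/169 + 1218947/739047) = 480 - 1*(-157782292288/124898943) = 480 + 157782292288/124898943 = 217733784928/124898943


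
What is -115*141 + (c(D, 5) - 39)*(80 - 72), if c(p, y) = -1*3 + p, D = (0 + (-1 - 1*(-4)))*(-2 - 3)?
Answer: -16671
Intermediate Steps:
D = -15 (D = (0 + (-1 + 4))*(-5) = (0 + 3)*(-5) = 3*(-5) = -15)
c(p, y) = -3 + p
-115*141 + (c(D, 5) - 39)*(80 - 72) = -115*141 + ((-3 - 15) - 39)*(80 - 72) = -16215 + (-18 - 39)*8 = -16215 - 57*8 = -16215 - 456 = -16671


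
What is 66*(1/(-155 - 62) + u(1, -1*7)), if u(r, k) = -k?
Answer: 100188/217 ≈ 461.70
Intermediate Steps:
66*(1/(-155 - 62) + u(1, -1*7)) = 66*(1/(-155 - 62) - (-1)*7) = 66*(1/(-217) - 1*(-7)) = 66*(-1/217 + 7) = 66*(1518/217) = 100188/217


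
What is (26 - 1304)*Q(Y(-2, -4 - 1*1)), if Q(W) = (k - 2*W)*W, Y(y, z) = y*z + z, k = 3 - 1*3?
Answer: 63900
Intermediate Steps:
k = 0 (k = 3 - 3 = 0)
Y(y, z) = z + y*z
Q(W) = -2*W**2 (Q(W) = (0 - 2*W)*W = (-2*W)*W = -2*W**2)
(26 - 1304)*Q(Y(-2, -4 - 1*1)) = (26 - 1304)*(-2*(1 - 2)**2*(-4 - 1*1)**2) = -(-2556)*((-4 - 1)*(-1))**2 = -(-2556)*(-5*(-1))**2 = -(-2556)*5**2 = -(-2556)*25 = -1278*(-50) = 63900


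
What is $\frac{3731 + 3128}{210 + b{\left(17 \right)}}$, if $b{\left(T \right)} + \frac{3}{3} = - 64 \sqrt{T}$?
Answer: $- \frac{1433531}{25951} - \frac{438976 \sqrt{17}}{25951} \approx -124.98$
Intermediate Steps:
$b{\left(T \right)} = -1 - 64 \sqrt{T}$
$\frac{3731 + 3128}{210 + b{\left(17 \right)}} = \frac{3731 + 3128}{210 - \left(1 + 64 \sqrt{17}\right)} = \frac{6859}{209 - 64 \sqrt{17}}$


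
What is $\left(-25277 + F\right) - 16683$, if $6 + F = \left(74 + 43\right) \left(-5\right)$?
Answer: $-42551$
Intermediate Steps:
$F = -591$ ($F = -6 + \left(74 + 43\right) \left(-5\right) = -6 + 117 \left(-5\right) = -6 - 585 = -591$)
$\left(-25277 + F\right) - 16683 = \left(-25277 - 591\right) - 16683 = -25868 - 16683 = -42551$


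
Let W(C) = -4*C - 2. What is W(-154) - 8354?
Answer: -7740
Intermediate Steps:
W(C) = -2 - 4*C
W(-154) - 8354 = (-2 - 4*(-154)) - 8354 = (-2 + 616) - 8354 = 614 - 8354 = -7740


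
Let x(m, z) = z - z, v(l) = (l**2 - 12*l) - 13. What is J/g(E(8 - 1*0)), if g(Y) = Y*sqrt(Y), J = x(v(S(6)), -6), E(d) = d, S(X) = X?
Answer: 0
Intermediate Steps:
v(l) = -13 + l**2 - 12*l
x(m, z) = 0
J = 0
g(Y) = Y**(3/2)
J/g(E(8 - 1*0)) = 0/((8 - 1*0)**(3/2)) = 0/((8 + 0)**(3/2)) = 0/(8**(3/2)) = 0/((16*sqrt(2))) = 0*(sqrt(2)/32) = 0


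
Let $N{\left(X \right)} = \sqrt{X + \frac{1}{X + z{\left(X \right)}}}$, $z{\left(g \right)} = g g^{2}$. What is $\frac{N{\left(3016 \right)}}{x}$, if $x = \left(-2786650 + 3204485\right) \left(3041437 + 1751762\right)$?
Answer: $\frac{\sqrt{567491635347271892691954}}{27472256936546515690740} \approx 2.7421 \cdot 10^{-11}$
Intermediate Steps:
$z{\left(g \right)} = g^{3}$
$x = 2002766304165$ ($x = 417835 \cdot 4793199 = 2002766304165$)
$N{\left(X \right)} = \sqrt{X + \frac{1}{X + X^{3}}}$
$\frac{N{\left(3016 \right)}}{x} = \frac{\sqrt{\frac{1 + 3016^{2} \left(1 + 3016^{2}\right)}{3016 \left(1 + 3016^{2}\right)}}}{2002766304165} = \sqrt{\frac{1 + 9096256 \left(1 + 9096256\right)}{3016 \left(1 + 9096256\right)}} \frac{1}{2002766304165} = \sqrt{\frac{1 + 9096256 \cdot 9096257}{3016 \cdot 9096257}} \cdot \frac{1}{2002766304165} = \sqrt{\frac{1}{3016} \cdot \frac{1}{9096257} \left(1 + 82741882313792\right)} \frac{1}{2002766304165} = \sqrt{\frac{1}{3016} \cdot \frac{1}{9096257} \cdot 82741882313793} \cdot \frac{1}{2002766304165} = \sqrt{\frac{82741882313793}{27434311112}} \cdot \frac{1}{2002766304165} = \frac{\sqrt{567491635347271892691954}}{13717155556} \cdot \frac{1}{2002766304165} = \frac{\sqrt{567491635347271892691954}}{27472256936546515690740}$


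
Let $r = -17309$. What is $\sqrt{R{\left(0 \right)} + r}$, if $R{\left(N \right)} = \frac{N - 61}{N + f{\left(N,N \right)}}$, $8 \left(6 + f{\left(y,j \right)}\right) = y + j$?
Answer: $\frac{i \sqrt{622758}}{6} \approx 131.52 i$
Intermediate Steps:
$f{\left(y,j \right)} = -6 + \frac{j}{8} + \frac{y}{8}$ ($f{\left(y,j \right)} = -6 + \frac{y + j}{8} = -6 + \frac{j + y}{8} = -6 + \left(\frac{j}{8} + \frac{y}{8}\right) = -6 + \frac{j}{8} + \frac{y}{8}$)
$R{\left(N \right)} = \frac{-61 + N}{-6 + \frac{5 N}{4}}$ ($R{\left(N \right)} = \frac{N - 61}{N + \left(-6 + \frac{N}{8} + \frac{N}{8}\right)} = \frac{-61 + N}{N + \left(-6 + \frac{N}{4}\right)} = \frac{-61 + N}{-6 + \frac{5 N}{4}}$)
$\sqrt{R{\left(0 \right)} + r} = \sqrt{\frac{4 \left(-61 + 0\right)}{-24 + 5 \cdot 0} - 17309} = \sqrt{4 \frac{1}{-24 + 0} \left(-61\right) - 17309} = \sqrt{4 \frac{1}{-24} \left(-61\right) - 17309} = \sqrt{4 \left(- \frac{1}{24}\right) \left(-61\right) - 17309} = \sqrt{\frac{61}{6} - 17309} = \sqrt{- \frac{103793}{6}} = \frac{i \sqrt{622758}}{6}$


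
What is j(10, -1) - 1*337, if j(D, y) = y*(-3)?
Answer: -334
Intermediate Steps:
j(D, y) = -3*y
j(10, -1) - 1*337 = -3*(-1) - 1*337 = 3 - 337 = -334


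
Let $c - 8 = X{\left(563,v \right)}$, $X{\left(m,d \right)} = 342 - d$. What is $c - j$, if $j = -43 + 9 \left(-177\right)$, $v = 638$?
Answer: $1348$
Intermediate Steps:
$j = -1636$ ($j = -43 - 1593 = -1636$)
$c = -288$ ($c = 8 + \left(342 - 638\right) = 8 - 296 = -288$)
$c - j = -288 - -1636 = -288 + 1636 = 1348$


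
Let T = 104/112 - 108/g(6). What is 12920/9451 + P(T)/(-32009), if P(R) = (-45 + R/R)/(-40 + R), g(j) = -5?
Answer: 505750221360/369978363157 ≈ 1.3670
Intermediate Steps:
T = 1577/70 (T = 104/112 - 108/(-5) = 104*(1/112) - 108*(-⅕) = 13/14 + 108/5 = 1577/70 ≈ 22.529)
P(R) = -44/(-40 + R) (P(R) = (-45 + 1)/(-40 + R) = -44/(-40 + R))
12920/9451 + P(T)/(-32009) = 12920/9451 - 44/(-40 + 1577/70)/(-32009) = 12920*(1/9451) - 44/(-1223/70)*(-1/32009) = 12920/9451 - 44*(-70/1223)*(-1/32009) = 12920/9451 + (3080/1223)*(-1/32009) = 12920/9451 - 3080/39147007 = 505750221360/369978363157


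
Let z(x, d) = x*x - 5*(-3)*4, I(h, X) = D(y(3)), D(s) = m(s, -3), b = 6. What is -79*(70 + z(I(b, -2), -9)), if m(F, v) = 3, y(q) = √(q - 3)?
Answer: -10981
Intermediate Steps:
y(q) = √(-3 + q)
D(s) = 3
I(h, X) = 3
z(x, d) = 60 + x² (z(x, d) = x² + 15*4 = x² + 60 = 60 + x²)
-79*(70 + z(I(b, -2), -9)) = -79*(70 + (60 + 3²)) = -79*(70 + (60 + 9)) = -79*(70 + 69) = -79*139 = -10981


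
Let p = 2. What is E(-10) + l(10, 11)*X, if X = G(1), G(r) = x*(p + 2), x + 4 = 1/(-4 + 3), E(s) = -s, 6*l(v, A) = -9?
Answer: 40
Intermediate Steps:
l(v, A) = -3/2 (l(v, A) = (⅙)*(-9) = -3/2)
x = -5 (x = -4 + 1/(-4 + 3) = -4 + 1/(-1) = -4 - 1 = -5)
G(r) = -20 (G(r) = -5*(2 + 2) = -5*4 = -20)
X = -20
E(-10) + l(10, 11)*X = -1*(-10) - 3/2*(-20) = 10 + 30 = 40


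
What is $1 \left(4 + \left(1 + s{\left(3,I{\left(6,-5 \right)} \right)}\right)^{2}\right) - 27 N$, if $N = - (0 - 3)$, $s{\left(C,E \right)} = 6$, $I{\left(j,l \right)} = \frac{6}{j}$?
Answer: $-28$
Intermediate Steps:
$N = 3$ ($N = \left(-1\right) \left(-3\right) = 3$)
$1 \left(4 + \left(1 + s{\left(3,I{\left(6,-5 \right)} \right)}\right)^{2}\right) - 27 N = 1 \left(4 + \left(1 + 6\right)^{2}\right) - 81 = 1 \left(4 + 7^{2}\right) - 81 = 1 \left(4 + 49\right) - 81 = 1 \cdot 53 - 81 = 53 - 81 = -28$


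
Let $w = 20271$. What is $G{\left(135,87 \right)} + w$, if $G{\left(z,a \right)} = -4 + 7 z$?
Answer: $21212$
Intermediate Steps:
$G{\left(135,87 \right)} + w = \left(-4 + 7 \cdot 135\right) + 20271 = \left(-4 + 945\right) + 20271 = 941 + 20271 = 21212$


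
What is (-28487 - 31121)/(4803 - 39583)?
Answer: 14902/8695 ≈ 1.7139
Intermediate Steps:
(-28487 - 31121)/(4803 - 39583) = -59608/(-34780) = -59608*(-1/34780) = 14902/8695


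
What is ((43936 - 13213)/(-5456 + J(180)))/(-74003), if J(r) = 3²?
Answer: 30723/403094341 ≈ 7.6218e-5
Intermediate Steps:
J(r) = 9
((43936 - 13213)/(-5456 + J(180)))/(-74003) = ((43936 - 13213)/(-5456 + 9))/(-74003) = (30723/(-5447))*(-1/74003) = (30723*(-1/5447))*(-1/74003) = -30723/5447*(-1/74003) = 30723/403094341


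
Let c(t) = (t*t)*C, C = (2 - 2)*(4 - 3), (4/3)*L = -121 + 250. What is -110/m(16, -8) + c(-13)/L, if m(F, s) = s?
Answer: 55/4 ≈ 13.750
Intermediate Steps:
L = 387/4 (L = 3*(-121 + 250)/4 = (3/4)*129 = 387/4 ≈ 96.750)
C = 0 (C = 0*1 = 0)
c(t) = 0 (c(t) = (t*t)*0 = t**2*0 = 0)
-110/m(16, -8) + c(-13)/L = -110/(-8) + 0/(387/4) = -110*(-1/8) + 0*(4/387) = 55/4 + 0 = 55/4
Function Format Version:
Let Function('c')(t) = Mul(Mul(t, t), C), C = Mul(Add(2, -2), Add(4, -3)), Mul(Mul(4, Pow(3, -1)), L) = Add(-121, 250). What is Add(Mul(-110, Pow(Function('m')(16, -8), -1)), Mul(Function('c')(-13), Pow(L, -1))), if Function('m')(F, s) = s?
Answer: Rational(55, 4) ≈ 13.750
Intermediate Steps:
L = Rational(387, 4) (L = Mul(Rational(3, 4), Add(-121, 250)) = Mul(Rational(3, 4), 129) = Rational(387, 4) ≈ 96.750)
C = 0 (C = Mul(0, 1) = 0)
Function('c')(t) = 0 (Function('c')(t) = Mul(Mul(t, t), 0) = Mul(Pow(t, 2), 0) = 0)
Add(Mul(-110, Pow(Function('m')(16, -8), -1)), Mul(Function('c')(-13), Pow(L, -1))) = Add(Mul(-110, Pow(-8, -1)), Mul(0, Pow(Rational(387, 4), -1))) = Add(Mul(-110, Rational(-1, 8)), Mul(0, Rational(4, 387))) = Add(Rational(55, 4), 0) = Rational(55, 4)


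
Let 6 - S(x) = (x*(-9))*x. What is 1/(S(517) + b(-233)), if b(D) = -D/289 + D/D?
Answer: 289/695220945 ≈ 4.1570e-7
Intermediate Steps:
S(x) = 6 + 9*x² (S(x) = 6 - x*(-9)*x = 6 - (-9*x)*x = 6 - (-9)*x² = 6 + 9*x²)
b(D) = 1 - D/289 (b(D) = -D*(1/289) + 1 = -D/289 + 1 = 1 - D/289)
1/(S(517) + b(-233)) = 1/((6 + 9*517²) + (1 - 1/289*(-233))) = 1/((6 + 9*267289) + (1 + 233/289)) = 1/((6 + 2405601) + 522/289) = 1/(2405607 + 522/289) = 1/(695220945/289) = 289/695220945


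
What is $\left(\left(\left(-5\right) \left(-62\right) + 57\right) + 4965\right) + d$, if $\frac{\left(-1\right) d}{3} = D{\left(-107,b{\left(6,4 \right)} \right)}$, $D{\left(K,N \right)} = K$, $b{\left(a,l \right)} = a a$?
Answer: $5653$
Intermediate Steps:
$b{\left(a,l \right)} = a^{2}$
$d = 321$ ($d = \left(-3\right) \left(-107\right) = 321$)
$\left(\left(\left(-5\right) \left(-62\right) + 57\right) + 4965\right) + d = \left(\left(\left(-5\right) \left(-62\right) + 57\right) + 4965\right) + 321 = \left(\left(310 + 57\right) + 4965\right) + 321 = \left(367 + 4965\right) + 321 = 5332 + 321 = 5653$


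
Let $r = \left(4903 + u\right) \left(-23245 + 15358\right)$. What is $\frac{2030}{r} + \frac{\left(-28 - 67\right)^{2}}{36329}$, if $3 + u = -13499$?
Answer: $\frac{612152072695}{2463844150977} \approx 0.24845$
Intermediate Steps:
$u = -13502$ ($u = -3 - 13499 = -13502$)
$r = 67820313$ ($r = \left(4903 - 13502\right) \left(-23245 + 15358\right) = \left(-8599\right) \left(-7887\right) = 67820313$)
$\frac{2030}{r} + \frac{\left(-28 - 67\right)^{2}}{36329} = \frac{2030}{67820313} + \frac{\left(-28 - 67\right)^{2}}{36329} = 2030 \cdot \frac{1}{67820313} + \left(-95\right)^{2} \cdot \frac{1}{36329} = \frac{2030}{67820313} + 9025 \cdot \frac{1}{36329} = \frac{2030}{67820313} + \frac{9025}{36329} = \frac{612152072695}{2463844150977}$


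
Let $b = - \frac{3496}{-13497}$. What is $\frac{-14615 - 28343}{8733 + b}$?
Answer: $- \frac{579804126}{117872797} \approx -4.9189$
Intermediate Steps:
$b = \frac{3496}{13497}$ ($b = \left(-3496\right) \left(- \frac{1}{13497}\right) = \frac{3496}{13497} \approx 0.25902$)
$\frac{-14615 - 28343}{8733 + b} = \frac{-14615 - 28343}{8733 + \frac{3496}{13497}} = - \frac{42958}{\frac{117872797}{13497}} = \left(-42958\right) \frac{13497}{117872797} = - \frac{579804126}{117872797}$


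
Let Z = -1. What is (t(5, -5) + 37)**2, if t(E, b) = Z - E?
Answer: 961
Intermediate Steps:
t(E, b) = -1 - E
(t(5, -5) + 37)**2 = ((-1 - 1*5) + 37)**2 = ((-1 - 5) + 37)**2 = (-6 + 37)**2 = 31**2 = 961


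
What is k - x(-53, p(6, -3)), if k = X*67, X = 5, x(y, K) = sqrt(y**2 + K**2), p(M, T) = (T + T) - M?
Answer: 335 - sqrt(2953) ≈ 280.66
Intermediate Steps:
p(M, T) = -M + 2*T (p(M, T) = 2*T - M = -M + 2*T)
x(y, K) = sqrt(K**2 + y**2)
k = 335 (k = 5*67 = 335)
k - x(-53, p(6, -3)) = 335 - sqrt((-1*6 + 2*(-3))**2 + (-53)**2) = 335 - sqrt((-6 - 6)**2 + 2809) = 335 - sqrt((-12)**2 + 2809) = 335 - sqrt(144 + 2809) = 335 - sqrt(2953)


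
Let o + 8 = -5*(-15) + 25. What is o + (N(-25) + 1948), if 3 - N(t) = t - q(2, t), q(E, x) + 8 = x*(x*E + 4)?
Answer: 3210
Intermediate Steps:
o = 92 (o = -8 + (-5*(-15) + 25) = -8 + (75 + 25) = -8 + 100 = 92)
q(E, x) = -8 + x*(4 + E*x) (q(E, x) = -8 + x*(x*E + 4) = -8 + x*(E*x + 4) = -8 + x*(4 + E*x))
N(t) = -5 + 2*t² + 3*t (N(t) = 3 - (t - (-8 + 4*t + 2*t²)) = 3 - (t - (-8 + 2*t² + 4*t)) = 3 - (t + (8 - 4*t - 2*t²)) = 3 - (8 - 3*t - 2*t²) = 3 + (-8 + 2*t² + 3*t) = -5 + 2*t² + 3*t)
o + (N(-25) + 1948) = 92 + ((-5 + 2*(-25)² + 3*(-25)) + 1948) = 92 + ((-5 + 2*625 - 75) + 1948) = 92 + ((-5 + 1250 - 75) + 1948) = 92 + (1170 + 1948) = 92 + 3118 = 3210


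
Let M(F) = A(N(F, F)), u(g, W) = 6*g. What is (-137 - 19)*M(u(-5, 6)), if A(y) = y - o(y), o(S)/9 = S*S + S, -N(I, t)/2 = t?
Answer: 5129280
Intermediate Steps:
N(I, t) = -2*t
o(S) = 9*S + 9*S² (o(S) = 9*(S*S + S) = 9*(S² + S) = 9*(S + S²) = 9*S + 9*S²)
A(y) = y - 9*y*(1 + y)
M(F) = -2*F*(-8 + 18*F) (M(F) = (-2*F)*(-8 - (-18)*F) = (-2*F)*(-8 + 18*F) = -2*F*(-8 + 18*F))
(-137 - 19)*M(u(-5, 6)) = (-137 - 19)*(4*(6*(-5))*(4 - 54*(-5))) = -624*(-30)*(4 - 9*(-30)) = -624*(-30)*(4 + 270) = -624*(-30)*274 = -156*(-32880) = 5129280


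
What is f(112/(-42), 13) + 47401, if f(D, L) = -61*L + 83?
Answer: 46691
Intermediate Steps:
f(D, L) = 83 - 61*L
f(112/(-42), 13) + 47401 = (83 - 61*13) + 47401 = (83 - 793) + 47401 = -710 + 47401 = 46691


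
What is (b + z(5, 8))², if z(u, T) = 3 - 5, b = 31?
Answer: 841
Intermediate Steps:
z(u, T) = -2
(b + z(5, 8))² = (31 - 2)² = 29² = 841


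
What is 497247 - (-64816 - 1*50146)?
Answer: 612209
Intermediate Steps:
497247 - (-64816 - 1*50146) = 497247 - (-64816 - 50146) = 497247 - 1*(-114962) = 497247 + 114962 = 612209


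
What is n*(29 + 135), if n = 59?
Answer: 9676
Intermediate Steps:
n*(29 + 135) = 59*(29 + 135) = 59*164 = 9676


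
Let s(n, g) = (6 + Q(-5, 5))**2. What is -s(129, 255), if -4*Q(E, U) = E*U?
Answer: -2401/16 ≈ -150.06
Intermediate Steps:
Q(E, U) = -E*U/4
s(n, g) = 2401/16 (s(n, g) = (6 - 1/4*(-5)*5)**2 = (6 + 25/4)**2 = (49/4)**2 = 2401/16)
-s(129, 255) = -1*2401/16 = -2401/16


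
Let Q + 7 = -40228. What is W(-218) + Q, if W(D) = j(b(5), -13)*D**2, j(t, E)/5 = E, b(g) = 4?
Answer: -3129295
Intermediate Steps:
Q = -40235 (Q = -7 - 40228 = -40235)
j(t, E) = 5*E
W(D) = -65*D**2 (W(D) = (5*(-13))*D**2 = -65*D**2)
W(-218) + Q = -65*(-218)**2 - 40235 = -65*47524 - 40235 = -3089060 - 40235 = -3129295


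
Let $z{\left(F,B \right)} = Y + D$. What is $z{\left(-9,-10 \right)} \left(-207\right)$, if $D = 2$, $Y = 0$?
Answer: $-414$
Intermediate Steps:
$z{\left(F,B \right)} = 2$ ($z{\left(F,B \right)} = 0 + 2 = 2$)
$z{\left(-9,-10 \right)} \left(-207\right) = 2 \left(-207\right) = -414$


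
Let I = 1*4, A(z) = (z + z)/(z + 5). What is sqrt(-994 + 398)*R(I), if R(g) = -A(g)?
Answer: -16*I*sqrt(149)/9 ≈ -21.701*I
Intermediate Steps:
A(z) = 2*z/(5 + z) (A(z) = (2*z)/(5 + z) = 2*z/(5 + z))
I = 4
R(g) = -2*g/(5 + g)
sqrt(-994 + 398)*R(I) = sqrt(-994 + 398)*(-2*4/(5 + 4)) = sqrt(-596)*(-2*4/9) = (2*I*sqrt(149))*(-2*4*1/9) = (2*I*sqrt(149))*(-8/9) = -16*I*sqrt(149)/9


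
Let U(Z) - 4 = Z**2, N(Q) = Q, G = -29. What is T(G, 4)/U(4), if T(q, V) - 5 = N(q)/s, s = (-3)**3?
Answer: 41/135 ≈ 0.30370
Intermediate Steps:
s = -27
T(q, V) = 5 - q/27 (T(q, V) = 5 + q/(-27) = 5 + q*(-1/27) = 5 - q/27)
U(Z) = 4 + Z**2
T(G, 4)/U(4) = (5 - 1/27*(-29))/(4 + 4**2) = (5 + 29/27)/(4 + 16) = (164/27)/20 = (164/27)*(1/20) = 41/135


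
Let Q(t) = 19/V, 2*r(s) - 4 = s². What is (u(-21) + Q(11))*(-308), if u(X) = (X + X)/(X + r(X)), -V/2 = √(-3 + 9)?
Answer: 25872/403 + 1463*√6/3 ≈ 1258.7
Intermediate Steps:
r(s) = 2 + s²/2
V = -2*√6 (V = -2*√(-3 + 9) = -2*√6 ≈ -4.8990)
Q(t) = -19*√6/12 (Q(t) = 19/((-2*√6)) = 19*(-√6/12) = -19*√6/12)
u(X) = 2*X/(2 + X + X²/2) (u(X) = (X + X)/(X + (2 + X²/2)) = (2*X)/(2 + X + X²/2) = 2*X/(2 + X + X²/2))
(u(-21) + Q(11))*(-308) = (4*(-21)/(4 + (-21)² + 2*(-21)) - 19*√6/12)*(-308) = (4*(-21)/(4 + 441 - 42) - 19*√6/12)*(-308) = (4*(-21)/403 - 19*√6/12)*(-308) = (4*(-21)*(1/403) - 19*√6/12)*(-308) = (-84/403 - 19*√6/12)*(-308) = 25872/403 + 1463*√6/3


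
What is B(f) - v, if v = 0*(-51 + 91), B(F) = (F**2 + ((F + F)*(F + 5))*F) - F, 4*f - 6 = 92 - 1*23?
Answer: 545025/32 ≈ 17032.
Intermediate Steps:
f = 75/4 (f = 3/2 + (92 - 1*23)/4 = 3/2 + (92 - 23)/4 = 3/2 + (1/4)*69 = 3/2 + 69/4 = 75/4 ≈ 18.750)
B(F) = F**2 - F + 2*F**2*(5 + F) (B(F) = (F**2 + ((2*F)*(5 + F))*F) - F = (F**2 + (2*F*(5 + F))*F) - F = (F**2 + 2*F**2*(5 + F)) - F = F**2 - F + 2*F**2*(5 + F))
v = 0 (v = 0*40 = 0)
B(f) - v = 75*(-1 + 2*(75/4)**2 + 11*(75/4))/4 - 1*0 = 75*(-1 + 2*(5625/16) + 825/4)/4 + 0 = 75*(-1 + 5625/8 + 825/4)/4 + 0 = (75/4)*(7267/8) + 0 = 545025/32 + 0 = 545025/32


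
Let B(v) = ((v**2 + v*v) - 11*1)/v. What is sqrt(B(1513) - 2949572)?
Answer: I*sqrt(6745141776917)/1513 ≈ 1716.6*I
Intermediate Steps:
B(v) = (-11 + 2*v**2)/v (B(v) = ((v**2 + v**2) - 11)/v = (2*v**2 - 11)/v = (-11 + 2*v**2)/v)
sqrt(B(1513) - 2949572) = sqrt((-11/1513 + 2*1513) - 2949572) = sqrt((-11*1/1513 + 3026) - 2949572) = sqrt((-11/1513 + 3026) - 2949572) = sqrt(4578327/1513 - 2949572) = sqrt(-4458124109/1513) = I*sqrt(6745141776917)/1513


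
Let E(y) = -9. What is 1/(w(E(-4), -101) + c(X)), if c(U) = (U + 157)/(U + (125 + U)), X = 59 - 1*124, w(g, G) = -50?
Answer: -5/342 ≈ -0.014620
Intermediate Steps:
X = -65 (X = 59 - 124 = -65)
c(U) = (157 + U)/(125 + 2*U)
1/(w(E(-4), -101) + c(X)) = 1/(-50 + (157 - 65)/(125 + 2*(-65))) = 1/(-50 + 92/(125 - 130)) = 1/(-50 + 92/(-5)) = 1/(-50 - 1/5*92) = 1/(-50 - 92/5) = 1/(-342/5) = -5/342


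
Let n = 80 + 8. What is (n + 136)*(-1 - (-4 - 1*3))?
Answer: 1344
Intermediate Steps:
n = 88
(n + 136)*(-1 - (-4 - 1*3)) = (88 + 136)*(-1 - (-4 - 1*3)) = 224*(-1 - (-4 - 3)) = 224*(-1 - 1*(-7)) = 224*(-1 + 7) = 224*6 = 1344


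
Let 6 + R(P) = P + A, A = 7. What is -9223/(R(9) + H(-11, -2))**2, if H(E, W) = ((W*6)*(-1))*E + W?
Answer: -9223/15376 ≈ -0.59983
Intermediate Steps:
R(P) = 1 + P (R(P) = -6 + (P + 7) = -6 + (7 + P) = 1 + P)
H(E, W) = W - 6*E*W (H(E, W) = ((6*W)*(-1))*E + W = (-6*W)*E + W = -6*E*W + W = W - 6*E*W)
-9223/(R(9) + H(-11, -2))**2 = -9223/((1 + 9) - 2*(1 - 6*(-11)))**2 = -9223/(10 - 2*(1 + 66))**2 = -9223/(10 - 2*67)**2 = -9223/(10 - 134)**2 = -9223/((-124)**2) = -9223/15376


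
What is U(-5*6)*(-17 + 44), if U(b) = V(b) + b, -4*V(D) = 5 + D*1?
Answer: -2565/4 ≈ -641.25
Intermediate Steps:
V(D) = -5/4 - D/4 (V(D) = -(5 + D*1)/4 = -(5 + D)/4 = -5/4 - D/4)
U(b) = -5/4 + 3*b/4 (U(b) = (-5/4 - b/4) + b = -5/4 + 3*b/4)
U(-5*6)*(-17 + 44) = (-5/4 + 3*(-5*6)/4)*(-17 + 44) = (-5/4 + (¾)*(-30))*27 = (-5/4 - 45/2)*27 = -95/4*27 = -2565/4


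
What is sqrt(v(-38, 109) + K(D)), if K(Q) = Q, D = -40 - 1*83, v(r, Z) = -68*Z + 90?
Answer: I*sqrt(7445) ≈ 86.284*I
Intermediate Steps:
v(r, Z) = 90 - 68*Z
D = -123 (D = -40 - 83 = -123)
sqrt(v(-38, 109) + K(D)) = sqrt((90 - 68*109) - 123) = sqrt((90 - 7412) - 123) = sqrt(-7322 - 123) = sqrt(-7445) = I*sqrt(7445)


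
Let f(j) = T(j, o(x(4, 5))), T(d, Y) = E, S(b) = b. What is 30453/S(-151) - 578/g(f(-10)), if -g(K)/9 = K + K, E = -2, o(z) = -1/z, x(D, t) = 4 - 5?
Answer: -591793/2718 ≈ -217.73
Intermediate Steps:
x(D, t) = -1
T(d, Y) = -2
f(j) = -2
g(K) = -18*K (g(K) = -9*(K + K) = -18*K)
30453/S(-151) - 578/g(f(-10)) = 30453/(-151) - 578/((-18*(-2))) = 30453*(-1/151) - 578/36 = -30453/151 - 578*1/36 = -30453/151 - 289/18 = -591793/2718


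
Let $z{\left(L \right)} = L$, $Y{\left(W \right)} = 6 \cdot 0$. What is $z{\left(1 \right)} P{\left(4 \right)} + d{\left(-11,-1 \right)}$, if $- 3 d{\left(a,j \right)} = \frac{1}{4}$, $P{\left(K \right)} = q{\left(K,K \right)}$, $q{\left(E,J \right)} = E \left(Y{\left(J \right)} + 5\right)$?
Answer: $\frac{239}{12} \approx 19.917$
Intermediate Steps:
$Y{\left(W \right)} = 0$
$q{\left(E,J \right)} = 5 E$ ($q{\left(E,J \right)} = E \left(0 + 5\right) = E 5 = 5 E$)
$P{\left(K \right)} = 5 K$
$d{\left(a,j \right)} = - \frac{1}{12}$ ($d{\left(a,j \right)} = - \frac{1}{3 \cdot 4} = \left(- \frac{1}{3}\right) \frac{1}{4} = - \frac{1}{12}$)
$z{\left(1 \right)} P{\left(4 \right)} + d{\left(-11,-1 \right)} = 1 \cdot 5 \cdot 4 - \frac{1}{12} = 1 \cdot 20 - \frac{1}{12} = 20 - \frac{1}{12} = \frac{239}{12}$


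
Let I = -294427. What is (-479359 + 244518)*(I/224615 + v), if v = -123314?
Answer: 6504736049697617/224615 ≈ 2.8960e+10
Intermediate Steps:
(-479359 + 244518)*(I/224615 + v) = (-479359 + 244518)*(-294427/224615 - 123314) = -234841*(-294427*1/224615 - 123314) = -234841*(-294427/224615 - 123314) = -234841*(-27698468537/224615) = 6504736049697617/224615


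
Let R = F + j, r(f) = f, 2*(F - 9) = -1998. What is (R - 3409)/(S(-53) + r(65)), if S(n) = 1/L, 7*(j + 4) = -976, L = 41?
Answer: -1303677/18662 ≈ -69.857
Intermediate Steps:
F = -990 (F = 9 + (1/2)*(-1998) = 9 - 999 = -990)
j = -1004/7 (j = -4 + (1/7)*(-976) = -4 - 976/7 = -1004/7 ≈ -143.43)
S(n) = 1/41
R = -7934/7 (R = -990 - 1004/7 = -7934/7 ≈ -1133.4)
(R - 3409)/(S(-53) + r(65)) = (-7934/7 - 3409)/(1/41 + 65) = -31797/(7*2666/41) = -31797/7*41/2666 = -1303677/18662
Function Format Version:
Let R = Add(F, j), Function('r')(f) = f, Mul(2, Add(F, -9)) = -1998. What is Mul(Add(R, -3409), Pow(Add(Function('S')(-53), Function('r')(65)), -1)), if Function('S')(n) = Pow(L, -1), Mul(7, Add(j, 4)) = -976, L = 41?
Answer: Rational(-1303677, 18662) ≈ -69.857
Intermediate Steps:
F = -990 (F = Add(9, Mul(Rational(1, 2), -1998)) = Add(9, -999) = -990)
j = Rational(-1004, 7) (j = Add(-4, Mul(Rational(1, 7), -976)) = Add(-4, Rational(-976, 7)) = Rational(-1004, 7) ≈ -143.43)
Function('S')(n) = Rational(1, 41) (Function('S')(n) = Pow(41, -1) = Rational(1, 41))
R = Rational(-7934, 7) (R = Add(-990, Rational(-1004, 7)) = Rational(-7934, 7) ≈ -1133.4)
Mul(Add(R, -3409), Pow(Add(Function('S')(-53), Function('r')(65)), -1)) = Mul(Add(Rational(-7934, 7), -3409), Pow(Add(Rational(1, 41), 65), -1)) = Mul(Rational(-31797, 7), Pow(Rational(2666, 41), -1)) = Mul(Rational(-31797, 7), Rational(41, 2666)) = Rational(-1303677, 18662)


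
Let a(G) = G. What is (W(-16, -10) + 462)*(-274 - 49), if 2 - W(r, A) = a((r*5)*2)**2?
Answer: 8118928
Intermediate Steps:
W(r, A) = 2 - 100*r**2 (W(r, A) = 2 - ((r*5)*2)**2 = 2 - ((5*r)*2)**2 = 2 - (10*r)**2 = 2 - 100*r**2)
(W(-16, -10) + 462)*(-274 - 49) = ((2 - 100*(-16)**2) + 462)*(-274 - 49) = ((2 - 100*256) + 462)*(-323) = ((2 - 25600) + 462)*(-323) = (-25598 + 462)*(-323) = -25136*(-323) = 8118928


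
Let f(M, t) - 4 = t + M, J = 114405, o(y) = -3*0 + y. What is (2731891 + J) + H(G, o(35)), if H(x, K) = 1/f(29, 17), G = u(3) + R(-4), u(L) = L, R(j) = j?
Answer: 142314801/50 ≈ 2.8463e+6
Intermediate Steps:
o(y) = y (o(y) = 0 + y = y)
G = -1 (G = 3 - 4 = -1)
f(M, t) = 4 + M + t (f(M, t) = 4 + (t + M) = 4 + (M + t) = 4 + M + t)
H(x, K) = 1/50 (H(x, K) = 1/(4 + 29 + 17) = 1/50)
(2731891 + J) + H(G, o(35)) = (2731891 + 114405) + 1/50 = 2846296 + 1/50 = 142314801/50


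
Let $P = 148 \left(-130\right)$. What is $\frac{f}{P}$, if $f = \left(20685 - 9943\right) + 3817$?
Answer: $- \frac{14559}{19240} \approx -0.7567$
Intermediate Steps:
$P = -19240$
$f = 14559$ ($f = 10742 + 3817 = 14559$)
$\frac{f}{P} = \frac{14559}{-19240} = 14559 \left(- \frac{1}{19240}\right) = - \frac{14559}{19240}$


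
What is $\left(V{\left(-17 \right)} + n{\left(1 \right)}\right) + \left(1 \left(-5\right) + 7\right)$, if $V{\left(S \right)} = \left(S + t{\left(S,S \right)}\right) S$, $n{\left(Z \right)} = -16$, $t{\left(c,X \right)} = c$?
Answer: $564$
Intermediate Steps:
$V{\left(S \right)} = 2 S^{2}$ ($V{\left(S \right)} = \left(S + S\right) S = 2 S S = 2 S^{2}$)
$\left(V{\left(-17 \right)} + n{\left(1 \right)}\right) + \left(1 \left(-5\right) + 7\right) = \left(2 \left(-17\right)^{2} - 16\right) + \left(1 \left(-5\right) + 7\right) = \left(2 \cdot 289 - 16\right) + \left(-5 + 7\right) = \left(578 - 16\right) + 2 = 562 + 2 = 564$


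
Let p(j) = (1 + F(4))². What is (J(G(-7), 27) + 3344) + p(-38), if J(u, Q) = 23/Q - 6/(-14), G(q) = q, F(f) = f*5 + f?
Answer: 750383/189 ≈ 3970.3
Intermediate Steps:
F(f) = 6*f (F(f) = 5*f + f = 6*f)
p(j) = 625 (p(j) = (1 + 6*4)² = (1 + 24)² = 25² = 625)
J(u, Q) = 3/7 + 23/Q (J(u, Q) = 23/Q - 6*(-1/14) = 23/Q + 3/7 = 3/7 + 23/Q)
(J(G(-7), 27) + 3344) + p(-38) = ((3/7 + 23/27) + 3344) + 625 = (242/189 + 3344) + 625 = 632258/189 + 625 = 750383/189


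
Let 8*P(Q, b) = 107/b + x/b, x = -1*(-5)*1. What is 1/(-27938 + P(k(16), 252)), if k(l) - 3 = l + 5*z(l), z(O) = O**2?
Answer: -18/502883 ≈ -3.5794e-5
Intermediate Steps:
x = 5 (x = 5*1 = 5)
k(l) = 3 + l + 5*l**2 (k(l) = 3 + (l + 5*l**2) = 3 + l + 5*l**2)
P(Q, b) = 14/b (P(Q, b) = (107/b + 5/b)/8 = (112/b)/8 = 14/b)
1/(-27938 + P(k(16), 252)) = 1/(-27938 + 14/252) = 1/(-27938 + 14*(1/252)) = 1/(-27938 + 1/18) = 1/(-502883/18) = -18/502883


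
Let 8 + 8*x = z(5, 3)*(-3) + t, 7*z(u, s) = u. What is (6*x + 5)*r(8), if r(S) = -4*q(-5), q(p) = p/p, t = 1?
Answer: 52/7 ≈ 7.4286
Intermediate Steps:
z(u, s) = u/7
q(p) = 1
r(S) = -4 (r(S) = -4*1 = -4)
x = -8/7 (x = -1 + (((⅐)*5)*(-3) + 1)/8 = -1 + ((5/7)*(-3) + 1)/8 = -1 + (-15/7 + 1)/8 = -1 + (⅛)*(-8/7) = -1 - ⅐ = -8/7 ≈ -1.1429)
(6*x + 5)*r(8) = (6*(-8/7) + 5)*(-4) = (-48/7 + 5)*(-4) = -13/7*(-4) = 52/7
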